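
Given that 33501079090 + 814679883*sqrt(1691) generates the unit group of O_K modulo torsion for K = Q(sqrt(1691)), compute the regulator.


epsilon = 33501079090 + 814679883*sqrt(1691)
= 6.7002e+10
R = ln(6.7002e+10)
= 24.9280

24.9280


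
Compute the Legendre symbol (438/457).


p = 457 is prime, so compute (438/457) with the reciprocity algorithm (Jacobi-symbol steps: pull out 2s via (2/n), flip via reciprocity, reduce):
  pull out 2: (2/457) = +1  (since 457 mod 8 = 1)
  reciprocity: (219/457) -> +(457/219)
  reduce: (19/219)
  reciprocity: (19/219) -> -(219/19)
  reduce: (10/19)
  pull out 2: (2/19) = -1  (since 19 mod 8 = 3)
  reciprocity: (5/19) -> +(19/5)
  reduce: (4/5)
  pull out 2: (2/5) = -1  (since 5 mod 8 = 5)
  pull out 2: (2/5) = -1  (since 5 mod 8 = 5)
  (1/5) = 1
Product of signs = 1
(438/457) = 1

1


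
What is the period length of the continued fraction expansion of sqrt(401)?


Run the CF algorithm for sqrt(401).
a_0 = floor(sqrt(401)) = 20; set m_0=0, q_0=1.
Recurrence: m' = q*a - m,  q' = (d - m'^2)/q,  a' = floor((a_0 + m')/q').
  step 1: m=20, q=1, a=40
a_1 = 2*a_0 = 40, so the period closes here.
sqrt(401) = [20; 40]
Period length = 1

1


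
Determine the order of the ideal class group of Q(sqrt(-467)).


K = Q(sqrt(-467)). d mod 4 = 1, so D = disc(K) = d = -467
h(K) equals the number of primitive reduced positive-definite forms (a, b, c) = a*x^2 + b*x*y + c*y^2 with b^2 - 4ac = D,
where reduced means |b| <= a <= c, with b >= 0 whenever |b| = a or a = c, and primitive means gcd(a, b, c) = 1.
Reduced forces 3a^2 <= |D| = 467, so 1 <= a <= 12; b must have the parity of D, and c = (b^2 - D)/(4a) must be an integer >= a.
Enumerate a = 1..12, b in [-a, a]:
  a=1: (1, 1, 117)  [1]
  a=2: none
  a=3: (3, -1, 39), (3, 1, 39)  [2]
  a=4..6: none
  a=7: (7, -3, 17), (7, 3, 17)  [2]
  a=8: none
  a=9: (9, -1, 13), (9, 1, 13)  [2]
  a=10..12: none
Total reduced forms: 1 + 2 + 2 + 2 = 7
h = 7

7


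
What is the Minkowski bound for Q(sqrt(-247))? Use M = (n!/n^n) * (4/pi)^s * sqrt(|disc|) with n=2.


d = -247, d mod 4 = 1, so disc(K) = d = -247; |disc(K)| = 247
Imaginary quadratic field, so n = 2, s = r2 = 1, r1 = 0
M = (n!/n^n) * (4/pi)^s * sqrt(|disc(K)|) = (2!/2^2) * (4/pi)^1 * sqrt(247)
= 0.5 * 1.273240 * 15.716234
= 10.0053

10.0053


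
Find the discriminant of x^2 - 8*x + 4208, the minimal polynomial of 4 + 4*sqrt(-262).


The element 4 + 4*sqrt(-262) has minimal polynomial:
x^2 - 8*x + 4208
Discriminant = (-8)^2 - 4*(4208)
= 64 - 16832
= -16768

-16768


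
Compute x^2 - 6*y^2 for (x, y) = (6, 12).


x^2 - d*y^2
= 6^2 - 6*12^2
= 36 - 864
= -828

-828


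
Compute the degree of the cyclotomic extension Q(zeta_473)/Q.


The degree equals Euler's totient phi(473).
473 = 11 * 43
phi(473) = 420

420


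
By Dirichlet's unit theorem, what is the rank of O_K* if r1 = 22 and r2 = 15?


By Dirichlet's unit theorem:
rank = r1 + r2 - 1
= 22 + 15 - 1
= 36

36


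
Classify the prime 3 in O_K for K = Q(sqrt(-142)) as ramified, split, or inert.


K = Q(sqrt(-142)). Since d mod 4 = 2, disc(K) = -568.
Check p | disc: -568 mod 3 = 2.
p does not divide disc. Compute Legendre symbol (d/p):
2^((3-1)/2) mod 3 = -1
(d/p) = -1, so p is inert: (p) stays prime with e=1, f=2, g=1.
Therefore p is inert.

inert


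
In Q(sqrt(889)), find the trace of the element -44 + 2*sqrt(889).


Tr(a + b*sqrt(d)) = (a + b*sqrt(d)) + (a - b*sqrt(d)) = 2a
= 2 * (-44)
= -88

-88


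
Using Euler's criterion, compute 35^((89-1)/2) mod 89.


p = 89 is prime and the exponent is (p-1)/2 = 44, so by Euler's criterion 35^44 = (35/89) = +1 or -1 mod 89.
Compute by square-and-multiply:
  44 = 32 + 8 + 4 (binary 101100)
  Repeated squaring mod 89: 35^1 = 35, 35^2 = 68, 35^4 = 85, 35^8 = 16, 35^16 = 78, 35^32 = 32
  35^44 = 35^32 * 35^8 * 35^4 = 32 * 16 * 85 mod 89
    32 * 16 = 512 = 67 mod 89
    67 * 85 = 5695 = 88 mod 89
  35^44 = 88 mod 89
Result 88 = p - 1 = -1 mod 89: 35 is a quadratic non-residue mod 89. As a residue in [0, p-1] the value is 88.
35^44 mod 89 = 88

88


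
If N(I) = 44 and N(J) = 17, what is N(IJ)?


N(IJ) = N(I) * N(J)
= 44 * 17
= 748

748


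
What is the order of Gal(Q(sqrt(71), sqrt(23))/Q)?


The 2 square roots of distinct primes are multiplicatively independent over Q,
so [K:Q] = 2^2 and Gal(K/Q) is isomorphic to (Z/2Z)^2.
|Gal| = 2^2 = 4

4


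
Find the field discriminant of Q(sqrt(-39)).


For K = Q(sqrt(d)) with d squarefree: disc(K) = d if d = 1 mod 4, and disc(K) = 4d if d = 2 or 3 mod 4.
Here d = -39, and d mod 4 = 1.
d = 1 mod 4 (O_K = Z[(1+sqrt(d))/2]), so disc(K) = d = -39

-39


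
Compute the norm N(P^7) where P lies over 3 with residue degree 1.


N(P^a) = p^(a*f)
= 3^(7*1)
= 3^7
= 2187

2187


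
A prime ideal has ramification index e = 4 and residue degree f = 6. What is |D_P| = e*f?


|D_P| = e * f
= 4 * 6
= 24

24


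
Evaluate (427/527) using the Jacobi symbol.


Compute (427/527) via quadratic reciprocity:
  reciprocity: (427/527) -> -(527/427)
  reduce: (100/427)
  pull out 2: (2/427) = -1  (since 427 mod 8 = 3)
  pull out 2: (2/427) = -1  (since 427 mod 8 = 3)
  reciprocity: (25/427) -> +(427/25)
  reduce: (2/25)
  pull out 2: (2/25) = +1  (since 25 mod 8 = 1)
  (1/25) = 1
Product of signs = -1

-1


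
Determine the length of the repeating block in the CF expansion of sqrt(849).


Run the CF algorithm for sqrt(849).
a_0 = floor(sqrt(849)) = 29; set m_0=0, q_0=1.
Recurrence: m' = q*a - m,  q' = (d - m'^2)/q,  a' = floor((a_0 + m')/q').
  step 1: m=29, q=8, a=7
  step 2: m=27, q=15, a=3
  step 3: m=18, q=35, a=1
  step 4: m=17, q=16, a=2
  step 5: m=15, q=39, a=1
  step 6: m=24, q=7, a=7
  step 7: m=25, q=32, a=1
  step 8: m=7, q=25, a=1
  step 9: m=18, q=21, a=2
  step 10: m=24, q=13, a=4
  step 11: m=28, q=5, a=11
  step 12: m=27, q=24, a=2
  step 13: m=21, q=17, a=2
  step 14: m=13, q=40, a=1
  step 15: m=27, q=3, a=18
  step 16: m=27, q=40, a=1
  step 17: m=13, q=17, a=2
  step 18: m=21, q=24, a=2
  step 19: m=27, q=5, a=11
  step 20: m=28, q=13, a=4
  step 21: m=24, q=21, a=2
  step 22: m=18, q=25, a=1
  step 23: m=7, q=32, a=1
  step 24: m=25, q=7, a=7
  step 25: m=24, q=39, a=1
  step 26: m=15, q=16, a=2
  step 27: m=17, q=35, a=1
  step 28: m=18, q=15, a=3
  step 29: m=27, q=8, a=7
  step 30: m=29, q=1, a=58
a_30 = 2*a_0 = 58, so the period closes here.
sqrt(849) = [29; 7, 3, 1, 2, 1, 7, 1, 1, 2, 4, 11, 2, 2, 1, 18, 1, 2, 2, 11, 4, 2, 1, 1, 7, 1, 2, 1, 3, 7, 58]
Period length = 30

30


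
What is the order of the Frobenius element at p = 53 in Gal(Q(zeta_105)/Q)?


The Frobenius at p in Gal(Q(zeta_n)/Q) = (Z/nZ)* is the class of p, so its order is ord_105(53), the smallest k >= 1 with 53^k = 1 mod 105.
n = 105 = 3 * 5 * 7, phi(105) = 48; the order divides phi(n).
Divisors of 48: 1, 2, 3, 4, 6, 8, 12, 16, 24, 48
Repeated squaring mod 105: 53^1 = 53, 53^2 = 79, 53^4 = 46, 53^8 = 16, 53^16 = 46, 53^32 = 16
Test divisors in increasing order:
  k=1: 53^1 = 53 mod 105
  k=2: 53^2 = 79 mod 105
  k=3: 53^3 = 79 * 53 = 92 mod 105
  k=4: 53^4 = 46 mod 105
  k=6: 53^6 = 46 * 79 = 64 mod 105
  k=8: 53^8 = 16 mod 105
  k=12: 53^12 = 16 * 46 = 1 mod 105  <- first divisor giving 1
Order = 12

12


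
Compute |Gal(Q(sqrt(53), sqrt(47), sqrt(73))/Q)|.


The 3 square roots of distinct primes are multiplicatively independent over Q,
so [K:Q] = 2^3 and Gal(K/Q) is isomorphic to (Z/2Z)^3.
|Gal| = 2^3 = 8

8


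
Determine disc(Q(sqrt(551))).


For K = Q(sqrt(d)) with d squarefree: disc(K) = d if d = 1 mod 4, and disc(K) = 4d if d = 2 or 3 mod 4.
Here d = 551, and d mod 4 = 3.
d = 3 mod 4, not 1 (O_K = Z[sqrt(d)]), so disc(K) = 4d = 4 * (551) = 2204

2204


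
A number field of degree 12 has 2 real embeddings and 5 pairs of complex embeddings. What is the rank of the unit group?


By Dirichlet's unit theorem:
rank = r1 + r2 - 1
= 2 + 5 - 1
= 6

6


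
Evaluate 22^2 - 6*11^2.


x^2 - d*y^2
= 22^2 - 6*11^2
= 484 - 726
= -242

-242


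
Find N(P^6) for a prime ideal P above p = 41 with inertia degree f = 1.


N(P^a) = p^(a*f)
= 41^(6*1)
= 41^6
= 4750104241

4750104241


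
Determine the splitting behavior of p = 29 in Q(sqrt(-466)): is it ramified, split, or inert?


K = Q(sqrt(-466)). Since d mod 4 = 2, disc(K) = -1864.
Check p | disc: -1864 mod 29 = 21.
p does not divide disc. Compute Legendre symbol (d/p):
27^((29-1)/2) mod 29 = -1
(d/p) = -1, so p is inert: (p) stays prime with e=1, f=2, g=1.
Therefore p is inert.

inert


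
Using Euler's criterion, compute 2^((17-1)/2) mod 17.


p = 17 is prime and the exponent is (p-1)/2 = 8, so by Euler's criterion 2^8 = (2/17) = +1 or -1 mod 17.
Compute by square-and-multiply:
  8 = 8 (binary 1000)
  Repeated squaring mod 17: 2^1 = 2, 2^2 = 4, 2^4 = 16, 2^8 = 1
  2^8 = 1 mod 17
Result 1: 2 is a quadratic residue mod 17.
2^8 mod 17 = 1

1


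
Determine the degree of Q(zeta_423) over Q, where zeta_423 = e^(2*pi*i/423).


The degree equals Euler's totient phi(423).
423 = 3^2 * 47
phi(423) = 276

276


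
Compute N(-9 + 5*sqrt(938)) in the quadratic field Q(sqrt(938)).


N(a + b*sqrt(d)) = a^2 - d*b^2
= (-9)^2 - (938)*(5)^2
= 81 - 23450
= -23369

-23369


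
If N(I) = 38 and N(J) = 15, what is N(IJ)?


N(IJ) = N(I) * N(J)
= 38 * 15
= 570

570


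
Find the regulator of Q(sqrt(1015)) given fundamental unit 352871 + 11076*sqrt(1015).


epsilon = 352871 + 11076*sqrt(1015)
= 705742.0000
R = ln(705742.0000)
= 13.4670

13.4670


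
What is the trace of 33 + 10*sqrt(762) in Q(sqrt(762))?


Tr(a + b*sqrt(d)) = (a + b*sqrt(d)) + (a - b*sqrt(d)) = 2a
= 2 * (33)
= 66

66


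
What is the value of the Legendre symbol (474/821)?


p = 821 is prime, so compute (474/821) with the reciprocity algorithm (Jacobi-symbol steps: pull out 2s via (2/n), flip via reciprocity, reduce):
  pull out 2: (2/821) = -1  (since 821 mod 8 = 5)
  reciprocity: (237/821) -> +(821/237)
  reduce: (110/237)
  pull out 2: (2/237) = -1  (since 237 mod 8 = 5)
  reciprocity: (55/237) -> +(237/55)
  reduce: (17/55)
  reciprocity: (17/55) -> +(55/17)
  reduce: (4/17)
  pull out 2: (2/17) = +1  (since 17 mod 8 = 1)
  pull out 2: (2/17) = +1  (since 17 mod 8 = 1)
  (1/17) = 1
Product of signs = 1
(474/821) = 1

1


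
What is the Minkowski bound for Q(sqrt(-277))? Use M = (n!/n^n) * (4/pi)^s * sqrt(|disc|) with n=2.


d = -277, d mod 4 = 3, so disc(K) = 4d = -1108; |disc(K)| = 1108
Imaginary quadratic field, so n = 2, s = r2 = 1, r1 = 0
M = (n!/n^n) * (4/pi)^s * sqrt(|disc(K)|) = (2!/2^2) * (4/pi)^1 * sqrt(1108)
= 0.5 * 1.273240 * 33.286634
= 21.1909

21.1909


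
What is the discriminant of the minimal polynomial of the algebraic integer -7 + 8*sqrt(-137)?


The element -7 + 8*sqrt(-137) has minimal polynomial:
x^2 + 14*x + 8817
Discriminant = (14)^2 - 4*(8817)
= 196 - 35268
= -35072

-35072


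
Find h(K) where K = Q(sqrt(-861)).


K = Q(sqrt(-861)). d mod 4 = 3, so D = disc(K) = 4d = -3444
h(K) equals the number of primitive reduced positive-definite forms (a, b, c) = a*x^2 + b*x*y + c*y^2 with b^2 - 4ac = D,
where reduced means |b| <= a <= c, with b >= 0 whenever |b| = a or a = c, and primitive means gcd(a, b, c) = 1.
Reduced forces 3a^2 <= |D| = 3444, so 1 <= a <= 33; b must have the parity of D, and c = (b^2 - D)/(4a) must be an integer >= a.
Enumerate a = 1..33, b in [-a, a]:
  a=1: (1, 0, 861)  [1]
  a=2: (2, 2, 431)  [1]
  a=3: (3, 0, 287)  [1]
  a=4: none
  a=5: (5, -4, 173), (5, 4, 173)  [2]
  a=6: (6, 6, 145)  [1]
  a=7: (7, 0, 123)  [1]
  a=8..9: none
  a=10: (10, -6, 87), (10, 6, 87)  [2]
  a=11..12: none
  a=13: (13, -12, 69), (13, 12, 69)  [2]
  a=14: (14, 14, 65)  [1]
  a=15: (15, -6, 58), (15, 6, 58)  [2]
  a=16..20: none
  a=21: (21, 0, 41)  [1]
  a=22: none
  a=23: (23, -12, 39), (23, 12, 39)  [2]
  a=24: none
  a=25: (25, -16, 37), (25, 16, 37)  [2]
  a=26: (26, -14, 35), (26, 14, 35)  [2]
  a=27..28: none
  a=29: (29, -6, 30), (29, 6, 30)  [2]
  a=30: none
  a=31: (31, 20, 31)  [1]
  a=32..33: none
Total reduced forms: 1 + 1 + 1 + 2 + 1 + 1 + 2 + 2 + 1 + 2 + 1 + 2 + 2 + 2 + 2 + 1 = 24
h = 24

24


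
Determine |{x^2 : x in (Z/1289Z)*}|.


For prime p, the number of non-zero quadratic residues is (p-1)/2.
= (1289-1)/2
= 644

644


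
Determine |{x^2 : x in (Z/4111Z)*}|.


For prime p, the number of non-zero quadratic residues is (p-1)/2.
= (4111-1)/2
= 2055

2055


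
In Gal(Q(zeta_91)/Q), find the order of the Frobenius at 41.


The Frobenius at p in Gal(Q(zeta_n)/Q) = (Z/nZ)* is the class of p, so its order is ord_91(41), the smallest k >= 1 with 41^k = 1 mod 91.
n = 91 = 7 * 13, phi(91) = 72; the order divides phi(n).
Divisors of 72: 1, 2, 3, 4, 6, 8, 9, 12, 18, 24, 36, 72
Repeated squaring mod 91: 41^1 = 41, 41^2 = 43, 41^4 = 29, 41^8 = 22, 41^16 = 29, 41^32 = 22, 41^64 = 29
Test divisors in increasing order:
  k=1: 41^1 = 41 mod 91
  k=2: 41^2 = 43 mod 91
  k=3: 41^3 = 43 * 41 = 34 mod 91
  k=4: 41^4 = 29 mod 91
  k=6: 41^6 = 29 * 43 = 64 mod 91
  k=8: 41^8 = 22 mod 91
  k=9: 41^9 = 22 * 41 = 83 mod 91
  k=12: 41^12 = 22 * 29 = 1 mod 91  <- first divisor giving 1
Order = 12

12


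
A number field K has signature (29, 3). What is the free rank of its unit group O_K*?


By Dirichlet's unit theorem:
rank = r1 + r2 - 1
= 29 + 3 - 1
= 31

31


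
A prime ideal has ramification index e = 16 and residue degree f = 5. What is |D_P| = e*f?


|D_P| = e * f
= 16 * 5
= 80

80


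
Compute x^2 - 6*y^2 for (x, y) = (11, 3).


x^2 - d*y^2
= 11^2 - 6*3^2
= 121 - 54
= 67

67


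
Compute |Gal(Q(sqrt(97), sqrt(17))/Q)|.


The 2 square roots of distinct primes are multiplicatively independent over Q,
so [K:Q] = 2^2 and Gal(K/Q) is isomorphic to (Z/2Z)^2.
|Gal| = 2^2 = 4

4


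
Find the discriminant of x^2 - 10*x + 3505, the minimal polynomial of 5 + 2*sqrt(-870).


The element 5 + 2*sqrt(-870) has minimal polynomial:
x^2 - 10*x + 3505
Discriminant = (-10)^2 - 4*(3505)
= 100 - 14020
= -13920

-13920


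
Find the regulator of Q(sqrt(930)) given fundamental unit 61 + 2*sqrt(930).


epsilon = 61 + 2*sqrt(930)
= 121.9918
R = ln(121.9918)
= 4.8040

4.8040


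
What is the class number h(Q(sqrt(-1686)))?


K = Q(sqrt(-1686)). d mod 4 = 2, so D = disc(K) = 4d = -6744
h(K) equals the number of primitive reduced positive-definite forms (a, b, c) = a*x^2 + b*x*y + c*y^2 with b^2 - 4ac = D,
where reduced means |b| <= a <= c, with b >= 0 whenever |b| = a or a = c, and primitive means gcd(a, b, c) = 1.
Reduced forces 3a^2 <= |D| = 6744, so 1 <= a <= 47; b must have the parity of D, and c = (b^2 - D)/(4a) must be an integer >= a.
Enumerate a = 1..47, b in [-a, a]:
  a=1: (1, 0, 1686)  [1]
  a=2: (2, 0, 843)  [1]
  a=3: (3, 0, 562)  [1]
  a=4: none
  a=5: (5, -4, 338), (5, 4, 338)  [2]
  a=6: (6, 0, 281)  [1]
  a=7: (7, -2, 241), (7, 2, 241)  [2]
  a=8..9: none
  a=10: (10, -4, 169), (10, 4, 169)  [2]
  a=11..12: none
  a=13: (13, -4, 130), (13, 4, 130)  [2]
  a=14: (14, -12, 123), (14, 12, 123)  [2]
  a=15: (15, -6, 113), (15, 6, 113)  [2]
  a=16..18: none
  a=19: (19, -18, 93), (19, 18, 93)  [2]
  a=20: none
  a=21: (21, -12, 82), (21, 12, 82)  [2]
  a=22: none
  a=23: (23, -8, 74), (23, 8, 74)  [2]
  a=24: none
  a=25: (25, -16, 70), (25, 16, 70)  [2]
  a=26: (26, -4, 65), (26, 4, 65)  [2]
  a=27..28: none
  a=29: (29, -10, 59), (29, 10, 59)  [2]
  a=30: (30, -24, 61), (30, 24, 61)  [2]
  a=31: (31, -18, 57), (31, 18, 57)  [2]
  a=32..34: none
  a=35: (35, -26, 53), (35, -16, 50), (35, 16, 50), (35, 26, 53)  [4]
  a=36: none
  a=37: (37, -8, 46), (37, 8, 46)  [2]
  a=38: (38, -20, 47), (38, 20, 47)  [2]
  a=39: (39, -30, 49), (39, 30, 49)  [2]
  a=40: none
  a=41: (41, -12, 42), (41, 12, 42)  [2]
  a=42..47: none
Total reduced forms: 1 + 1 + 1 + 2 + 1 + 2 + 2 + 2 + 2 + 2 + 2 + 2 + 2 + 2 + 2 + 2 + 2 + 2 + 4 + 2 + 2 + 2 + 2 = 44
h = 44

44


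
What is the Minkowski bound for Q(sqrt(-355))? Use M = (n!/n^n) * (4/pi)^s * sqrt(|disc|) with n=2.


d = -355, d mod 4 = 1, so disc(K) = d = -355; |disc(K)| = 355
Imaginary quadratic field, so n = 2, s = r2 = 1, r1 = 0
M = (n!/n^n) * (4/pi)^s * sqrt(|disc(K)|) = (2!/2^2) * (4/pi)^1 * sqrt(355)
= 0.5 * 1.273240 * 18.841444
= 11.9948

11.9948


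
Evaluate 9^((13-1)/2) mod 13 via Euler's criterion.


p = 13 is prime and the exponent is (p-1)/2 = 6, so by Euler's criterion 9^6 = (9/13) = +1 or -1 mod 13.
Compute by square-and-multiply:
  6 = 4 + 2 (binary 110)
  Repeated squaring mod 13: 9^1 = 9, 9^2 = 3, 9^4 = 9
  9^6 = 9^4 * 9^2 = 9 * 3 mod 13
    9 * 3 = 27 = 1 mod 13
  9^6 = 1 mod 13
Result 1: 9 is a quadratic residue mod 13.
9^6 mod 13 = 1

1


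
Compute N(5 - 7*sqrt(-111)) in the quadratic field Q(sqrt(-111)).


N(a + b*sqrt(d)) = a^2 - d*b^2
= (5)^2 - (-111)*(-7)^2
= 25 + 5439
= 5464

5464


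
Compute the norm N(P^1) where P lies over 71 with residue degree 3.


N(P^a) = p^(a*f)
= 71^(1*3)
= 71^3
= 357911

357911


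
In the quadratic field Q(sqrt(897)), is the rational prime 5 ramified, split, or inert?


K = Q(sqrt(897)). Since d mod 4 = 1, disc(K) = 897.
Check p | disc: 897 mod 5 = 2.
p does not divide disc. Compute Legendre symbol (d/p):
2^((5-1)/2) mod 5 = -1
(d/p) = -1, so p is inert: (p) stays prime with e=1, f=2, g=1.
Therefore p is inert.

inert


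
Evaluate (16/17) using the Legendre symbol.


p = 17 is prime, so compute (16/17) with the reciprocity algorithm (Jacobi-symbol steps: pull out 2s via (2/n), flip via reciprocity, reduce):
  pull out 2: (2/17) = +1  (since 17 mod 8 = 1)
  pull out 2: (2/17) = +1  (since 17 mod 8 = 1)
  pull out 2: (2/17) = +1  (since 17 mod 8 = 1)
  pull out 2: (2/17) = +1  (since 17 mod 8 = 1)
  (1/17) = 1
Product of signs = 1
(16/17) = 1

1


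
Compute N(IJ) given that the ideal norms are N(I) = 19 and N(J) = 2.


N(IJ) = N(I) * N(J)
= 19 * 2
= 38

38


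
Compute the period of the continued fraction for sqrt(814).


Run the CF algorithm for sqrt(814).
a_0 = floor(sqrt(814)) = 28; set m_0=0, q_0=1.
Recurrence: m' = q*a - m,  q' = (d - m'^2)/q,  a' = floor((a_0 + m')/q').
  step 1: m=28, q=30, a=1
  step 2: m=2, q=27, a=1
  step 3: m=25, q=7, a=7
  step 4: m=24, q=34, a=1
  step 5: m=10, q=21, a=1
  step 6: m=11, q=33, a=1
  step 7: m=22, q=10, a=5
  step 8: m=28, q=3, a=18
  step 9: m=26, q=46, a=1
  step 10: m=20, q=9, a=5
  step 11: m=25, q=21, a=2
  step 12: m=17, q=25, a=1
  step 13: m=8, q=30, a=1
  step 14: m=22, q=11, a=4
  step 15: m=22, q=30, a=1
  step 16: m=8, q=25, a=1
  step 17: m=17, q=21, a=2
  step 18: m=25, q=9, a=5
  step 19: m=20, q=46, a=1
  step 20: m=26, q=3, a=18
  step 21: m=28, q=10, a=5
  step 22: m=22, q=33, a=1
  step 23: m=11, q=21, a=1
  step 24: m=10, q=34, a=1
  step 25: m=24, q=7, a=7
  step 26: m=25, q=27, a=1
  step 27: m=2, q=30, a=1
  step 28: m=28, q=1, a=56
a_28 = 2*a_0 = 56, so the period closes here.
sqrt(814) = [28; 1, 1, 7, 1, 1, 1, 5, 18, 1, 5, 2, 1, 1, 4, 1, 1, 2, 5, 1, 18, 5, 1, 1, 1, 7, 1, 1, 56]
Period length = 28

28


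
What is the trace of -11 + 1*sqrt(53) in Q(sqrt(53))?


Tr(a + b*sqrt(d)) = (a + b*sqrt(d)) + (a - b*sqrt(d)) = 2a
= 2 * (-11)
= -22

-22


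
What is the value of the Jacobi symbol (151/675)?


Compute (151/675) via quadratic reciprocity:
  reciprocity: (151/675) -> -(675/151)
  reduce: (71/151)
  reciprocity: (71/151) -> -(151/71)
  reduce: (9/71)
  reciprocity: (9/71) -> +(71/9)
  reduce: (8/9)
  pull out 2: (2/9) = +1  (since 9 mod 8 = 1)
  pull out 2: (2/9) = +1  (since 9 mod 8 = 1)
  pull out 2: (2/9) = +1  (since 9 mod 8 = 1)
  (1/9) = 1
Product of signs = 1

1


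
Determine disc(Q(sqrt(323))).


For K = Q(sqrt(d)) with d squarefree: disc(K) = d if d = 1 mod 4, and disc(K) = 4d if d = 2 or 3 mod 4.
Here d = 323, and d mod 4 = 3.
d = 3 mod 4, not 1 (O_K = Z[sqrt(d)]), so disc(K) = 4d = 4 * (323) = 1292

1292


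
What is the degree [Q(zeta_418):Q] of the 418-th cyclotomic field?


The degree equals Euler's totient phi(418).
418 = 2 * 11 * 19
phi(418) = 180

180


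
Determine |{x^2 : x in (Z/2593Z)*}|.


For prime p, the number of non-zero quadratic residues is (p-1)/2.
= (2593-1)/2
= 1296

1296


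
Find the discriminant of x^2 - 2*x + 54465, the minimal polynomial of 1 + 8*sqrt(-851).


The element 1 + 8*sqrt(-851) has minimal polynomial:
x^2 - 2*x + 54465
Discriminant = (-2)^2 - 4*(54465)
= 4 - 217860
= -217856

-217856


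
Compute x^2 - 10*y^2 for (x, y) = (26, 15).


x^2 - d*y^2
= 26^2 - 10*15^2
= 676 - 2250
= -1574

-1574


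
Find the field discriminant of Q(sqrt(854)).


For K = Q(sqrt(d)) with d squarefree: disc(K) = d if d = 1 mod 4, and disc(K) = 4d if d = 2 or 3 mod 4.
Here d = 854, and d mod 4 = 2.
d = 2 mod 4, not 1 (O_K = Z[sqrt(d)]), so disc(K) = 4d = 4 * (854) = 3416

3416


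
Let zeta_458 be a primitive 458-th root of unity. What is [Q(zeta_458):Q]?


The degree equals Euler's totient phi(458).
458 = 2 * 229
phi(458) = 228

228


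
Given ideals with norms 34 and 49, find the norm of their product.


N(IJ) = N(I) * N(J)
= 34 * 49
= 1666

1666


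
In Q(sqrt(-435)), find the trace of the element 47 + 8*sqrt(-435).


Tr(a + b*sqrt(d)) = (a + b*sqrt(d)) + (a - b*sqrt(d)) = 2a
= 2 * (47)
= 94

94


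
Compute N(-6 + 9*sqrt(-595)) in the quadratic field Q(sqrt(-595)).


N(a + b*sqrt(d)) = a^2 - d*b^2
= (-6)^2 - (-595)*(9)^2
= 36 + 48195
= 48231

48231


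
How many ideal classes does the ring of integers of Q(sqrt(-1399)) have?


K = Q(sqrt(-1399)). d mod 4 = 1, so D = disc(K) = d = -1399
h(K) equals the number of primitive reduced positive-definite forms (a, b, c) = a*x^2 + b*x*y + c*y^2 with b^2 - 4ac = D,
where reduced means |b| <= a <= c, with b >= 0 whenever |b| = a or a = c, and primitive means gcd(a, b, c) = 1.
Reduced forces 3a^2 <= |D| = 1399, so 1 <= a <= 21; b must have the parity of D, and c = (b^2 - D)/(4a) must be an integer >= a.
Enumerate a = 1..21, b in [-a, a]:
  a=1: (1, 1, 350)  [1]
  a=2: (2, -1, 175), (2, 1, 175)  [2]
  a=3: none
  a=4: (4, -3, 88), (4, 3, 88)  [2]
  a=5: (5, -1, 70), (5, 1, 70)  [2]
  a=6: none
  a=7: (7, -1, 50), (7, 1, 50)  [2]
  a=8: (8, -3, 44), (8, 3, 44)  [2]
  a=9: none
  a=10: (10, -9, 37), (10, -1, 35), (10, 1, 35), (10, 9, 37)  [4]
  a=11: (11, -3, 32), (11, 3, 32)  [2]
  a=12..13: none
  a=14: (14, -13, 28), (14, -1, 25), (14, 1, 25), (14, 13, 28)  [4]
  a=15: none
  a=16: (16, -3, 22), (16, 3, 22)  [2]
  a=17..18: none
  a=19: (19, -11, 20), (19, 11, 20)  [2]
  a=20: (20, -19, 22), (20, 19, 22)  [2]
  a=21: none
Total reduced forms: 1 + 2 + 2 + 2 + 2 + 2 + 4 + 2 + 4 + 2 + 2 + 2 = 27
h = 27

27


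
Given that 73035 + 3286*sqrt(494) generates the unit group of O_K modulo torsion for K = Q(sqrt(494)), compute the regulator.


epsilon = 73035 + 3286*sqrt(494)
= 146070.0000
R = ln(146070.0000)
= 11.8918

11.8918


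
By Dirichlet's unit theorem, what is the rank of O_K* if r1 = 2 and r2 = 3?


By Dirichlet's unit theorem:
rank = r1 + r2 - 1
= 2 + 3 - 1
= 4

4


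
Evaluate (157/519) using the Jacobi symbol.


Compute (157/519) via quadratic reciprocity:
  reciprocity: (157/519) -> +(519/157)
  reduce: (48/157)
  pull out 2: (2/157) = -1  (since 157 mod 8 = 5)
  pull out 2: (2/157) = -1  (since 157 mod 8 = 5)
  pull out 2: (2/157) = -1  (since 157 mod 8 = 5)
  pull out 2: (2/157) = -1  (since 157 mod 8 = 5)
  reciprocity: (3/157) -> +(157/3)
  reduce: (1/3)
  (1/3) = 1
Product of signs = 1

1


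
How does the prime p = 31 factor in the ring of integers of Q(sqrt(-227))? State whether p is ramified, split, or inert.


K = Q(sqrt(-227)). Since d mod 4 = 1, disc(K) = -227.
Check p | disc: -227 mod 31 = 21.
p does not divide disc. Compute Legendre symbol (d/p):
21^((31-1)/2) mod 31 = -1
(d/p) = -1, so p is inert: (p) stays prime with e=1, f=2, g=1.
Therefore p is inert.

inert


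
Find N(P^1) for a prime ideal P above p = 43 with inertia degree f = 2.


N(P^a) = p^(a*f)
= 43^(1*2)
= 43^2
= 1849

1849


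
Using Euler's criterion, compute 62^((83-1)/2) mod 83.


p = 83 is prime and the exponent is (p-1)/2 = 41, so by Euler's criterion 62^41 = (62/83) = +1 or -1 mod 83.
Compute by square-and-multiply:
  41 = 32 + 8 + 1 (binary 101001)
  Repeated squaring mod 83: 62^1 = 62, 62^2 = 26, 62^4 = 12, 62^8 = 61, 62^16 = 69, 62^32 = 30
  62^41 = 62^32 * 62^8 * 62^1 = 30 * 61 * 62 mod 83
    30 * 61 = 1830 = 4 mod 83
    4 * 62 = 248 = 82 mod 83
  62^41 = 82 mod 83
Result 82 = p - 1 = -1 mod 83: 62 is a quadratic non-residue mod 83. As a residue in [0, p-1] the value is 82.
62^41 mod 83 = 82

82


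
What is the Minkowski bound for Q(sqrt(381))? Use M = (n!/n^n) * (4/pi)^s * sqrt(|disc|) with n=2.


d = 381, d mod 4 = 1, so disc(K) = d = 381; |disc(K)| = 381
Real quadratic field, so n = 2, s = r2 = 0, r1 = 2
M = (n!/n^n) * (4/pi)^s * sqrt(|disc(K)|) = (2!/2^2) * (4/pi)^0 * sqrt(381)
= 0.5 * 1.000000 * 19.519221
= 9.7596

9.7596


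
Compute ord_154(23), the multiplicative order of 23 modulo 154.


We want ord_154(23), the smallest k >= 1 with 23^k = 1 mod 154.
n = 154 = 2 * 7 * 11, phi(154) = 60; the order divides phi(n).
Divisors of 60: 1, 2, 3, 4, 5, 6, 10, 12, 15, 20, 30, 60
Repeated squaring mod 154: 23^1 = 23, 23^2 = 67, 23^4 = 23, 23^8 = 67, 23^16 = 23, 23^32 = 67
Test divisors in increasing order:
  k=1: 23^1 = 23 mod 154
  k=2: 23^2 = 67 mod 154
  k=3: 23^3 = 67 * 23 = 1 mod 154  <- first divisor giving 1
Order = 3

3


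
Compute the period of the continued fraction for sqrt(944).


Run the CF algorithm for sqrt(944).
a_0 = floor(sqrt(944)) = 30; set m_0=0, q_0=1.
Recurrence: m' = q*a - m,  q' = (d - m'^2)/q,  a' = floor((a_0 + m')/q').
  step 1: m=30, q=44, a=1
  step 2: m=14, q=17, a=2
  step 3: m=20, q=32, a=1
  step 4: m=12, q=25, a=1
  step 5: m=13, q=31, a=1
  step 6: m=18, q=20, a=2
  step 7: m=22, q=23, a=2
  step 8: m=24, q=16, a=3
  step 9: m=24, q=23, a=2
  step 10: m=22, q=20, a=2
  step 11: m=18, q=31, a=1
  step 12: m=13, q=25, a=1
  step 13: m=12, q=32, a=1
  step 14: m=20, q=17, a=2
  step 15: m=14, q=44, a=1
  step 16: m=30, q=1, a=60
a_16 = 2*a_0 = 60, so the period closes here.
sqrt(944) = [30; 1, 2, 1, 1, 1, 2, 2, 3, 2, 2, 1, 1, 1, 2, 1, 60]
Period length = 16

16


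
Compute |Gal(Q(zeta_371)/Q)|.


|Gal(Q(zeta_371)/Q)| = phi(371)
= 312

312


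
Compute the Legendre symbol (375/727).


p = 727 is prime, so compute (375/727) with the reciprocity algorithm (Jacobi-symbol steps: pull out 2s via (2/n), flip via reciprocity, reduce):
  reciprocity: (375/727) -> -(727/375)
  reduce: (352/375)
  pull out 2: (2/375) = +1  (since 375 mod 8 = 7)
  pull out 2: (2/375) = +1  (since 375 mod 8 = 7)
  pull out 2: (2/375) = +1  (since 375 mod 8 = 7)
  pull out 2: (2/375) = +1  (since 375 mod 8 = 7)
  pull out 2: (2/375) = +1  (since 375 mod 8 = 7)
  reciprocity: (11/375) -> -(375/11)
  reduce: (1/11)
  (1/11) = 1
Product of signs = 1
(375/727) = 1

1


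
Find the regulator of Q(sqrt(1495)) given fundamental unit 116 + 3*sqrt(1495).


epsilon = 116 + 3*sqrt(1495)
= 231.9957
R = ln(231.9957)
= 5.4467

5.4467


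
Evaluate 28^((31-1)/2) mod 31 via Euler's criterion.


p = 31 is prime and the exponent is (p-1)/2 = 15, so by Euler's criterion 28^15 = (28/31) = +1 or -1 mod 31.
Compute by square-and-multiply:
  15 = 8 + 4 + 2 + 1 (binary 1111)
  Repeated squaring mod 31: 28^1 = 28, 28^2 = 9, 28^4 = 19, 28^8 = 20
  28^15 = 28^8 * 28^4 * 28^2 * 28^1 = 20 * 19 * 9 * 28 mod 31
    20 * 19 = 380 = 8 mod 31
    8 * 9 = 72 = 10 mod 31
    10 * 28 = 280 = 1 mod 31
  28^15 = 1 mod 31
Result 1: 28 is a quadratic residue mod 31.
28^15 mod 31 = 1

1


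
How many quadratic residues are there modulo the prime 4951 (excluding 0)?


For prime p, the number of non-zero quadratic residues is (p-1)/2.
= (4951-1)/2
= 2475

2475


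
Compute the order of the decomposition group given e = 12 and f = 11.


|D_P| = e * f
= 12 * 11
= 132

132


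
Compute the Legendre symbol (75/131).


p = 131 is prime, so compute (75/131) with the reciprocity algorithm (Jacobi-symbol steps: pull out 2s via (2/n), flip via reciprocity, reduce):
  reciprocity: (75/131) -> -(131/75)
  reduce: (56/75)
  pull out 2: (2/75) = -1  (since 75 mod 8 = 3)
  pull out 2: (2/75) = -1  (since 75 mod 8 = 3)
  pull out 2: (2/75) = -1  (since 75 mod 8 = 3)
  reciprocity: (7/75) -> -(75/7)
  reduce: (5/7)
  reciprocity: (5/7) -> +(7/5)
  reduce: (2/5)
  pull out 2: (2/5) = -1  (since 5 mod 8 = 5)
  (1/5) = 1
Product of signs = 1
(75/131) = 1

1


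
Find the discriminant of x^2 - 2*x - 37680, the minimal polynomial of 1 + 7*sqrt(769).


The element 1 + 7*sqrt(769) has minimal polynomial:
x^2 - 2*x - 37680
Discriminant = (-2)^2 - 4*(-37680)
= 4 + 150720
= 150724

150724


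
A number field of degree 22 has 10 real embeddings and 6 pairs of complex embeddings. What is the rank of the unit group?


By Dirichlet's unit theorem:
rank = r1 + r2 - 1
= 10 + 6 - 1
= 15

15


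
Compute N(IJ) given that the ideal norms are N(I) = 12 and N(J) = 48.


N(IJ) = N(I) * N(J)
= 12 * 48
= 576

576


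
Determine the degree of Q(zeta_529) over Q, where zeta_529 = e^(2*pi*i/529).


The degree equals Euler's totient phi(529).
529 = 23^2
phi(529) = 506

506


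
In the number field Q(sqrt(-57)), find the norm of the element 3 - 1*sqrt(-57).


N(a + b*sqrt(d)) = a^2 - d*b^2
= (3)^2 - (-57)*(-1)^2
= 9 + 57
= 66

66


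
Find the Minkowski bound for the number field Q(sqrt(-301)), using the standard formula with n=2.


d = -301, d mod 4 = 3, so disc(K) = 4d = -1204; |disc(K)| = 1204
Imaginary quadratic field, so n = 2, s = r2 = 1, r1 = 0
M = (n!/n^n) * (4/pi)^s * sqrt(|disc(K)|) = (2!/2^2) * (4/pi)^1 * sqrt(1204)
= 0.5 * 1.273240 * 34.698703
= 22.0899

22.0899


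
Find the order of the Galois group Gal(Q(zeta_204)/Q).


|Gal(Q(zeta_204)/Q)| = phi(204)
= 64

64


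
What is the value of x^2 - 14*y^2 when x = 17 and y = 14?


x^2 - d*y^2
= 17^2 - 14*14^2
= 289 - 2744
= -2455

-2455


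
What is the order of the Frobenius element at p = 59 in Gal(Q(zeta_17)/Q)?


The Frobenius at p in Gal(Q(zeta_n)/Q) = (Z/nZ)* is the class of p, so its order is ord_17(59), the smallest k >= 1 with 59^k = 1 mod 17.
n = 17 = 17, phi(17) = 16; the order divides phi(n).
Divisors of 16: 1, 2, 4, 8, 16
Repeated squaring mod 17: 59^1 = 8, 59^2 = 13, 59^4 = 16, 59^8 = 1, 59^16 = 1
Test divisors in increasing order:
  k=1: 59^1 = 8 mod 17
  k=2: 59^2 = 13 mod 17
  k=4: 59^4 = 16 mod 17
  k=8: 59^8 = 1 mod 17  <- first divisor giving 1
Order = 8

8


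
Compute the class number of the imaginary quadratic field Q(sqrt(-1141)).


K = Q(sqrt(-1141)). d mod 4 = 3, so D = disc(K) = 4d = -4564
h(K) equals the number of primitive reduced positive-definite forms (a, b, c) = a*x^2 + b*x*y + c*y^2 with b^2 - 4ac = D,
where reduced means |b| <= a <= c, with b >= 0 whenever |b| = a or a = c, and primitive means gcd(a, b, c) = 1.
Reduced forces 3a^2 <= |D| = 4564, so 1 <= a <= 39; b must have the parity of D, and c = (b^2 - D)/(4a) must be an integer >= a.
Enumerate a = 1..39, b in [-a, a]:
  a=1: (1, 0, 1141)  [1]
  a=2: (2, 2, 571)  [1]
  a=3..4: none
  a=5: (5, -4, 229), (5, 4, 229)  [2]
  a=6: none
  a=7: (7, 0, 163)  [1]
  a=8..9: none
  a=10: (10, -6, 115), (10, 6, 115)  [2]
  a=11: (11, -10, 106), (11, 10, 106)  [2]
  a=12: none
  a=13: (13, -8, 89), (13, 8, 89)  [2]
  a=14: (14, 14, 85)  [1]
  a=15..16: none
  a=17: (17, -14, 70), (17, 14, 70)  [2]
  a=18..21: none
  a=22: (22, -10, 53), (22, 10, 53)  [2]
  a=23: (23, -6, 50), (23, 6, 50)  [2]
  a=24: none
  a=25: (25, -6, 46), (25, 6, 46)  [2]
  a=26: (26, -18, 47), (26, 18, 47)  [2]
  a=27..33: none
  a=34: (34, -14, 35), (34, 14, 35)  [2]
  a=35..39: none
Total reduced forms: 1 + 1 + 2 + 1 + 2 + 2 + 2 + 1 + 2 + 2 + 2 + 2 + 2 + 2 = 24
h = 24

24


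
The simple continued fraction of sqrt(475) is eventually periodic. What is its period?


Run the CF algorithm for sqrt(475).
a_0 = floor(sqrt(475)) = 21; set m_0=0, q_0=1.
Recurrence: m' = q*a - m,  q' = (d - m'^2)/q,  a' = floor((a_0 + m')/q').
  step 1: m=21, q=34, a=1
  step 2: m=13, q=9, a=3
  step 3: m=14, q=31, a=1
  step 4: m=17, q=6, a=6
  step 5: m=19, q=19, a=2
  step 6: m=19, q=6, a=6
  step 7: m=17, q=31, a=1
  step 8: m=14, q=9, a=3
  step 9: m=13, q=34, a=1
  step 10: m=21, q=1, a=42
a_10 = 2*a_0 = 42, so the period closes here.
sqrt(475) = [21; 1, 3, 1, 6, 2, 6, 1, 3, 1, 42]
Period length = 10

10


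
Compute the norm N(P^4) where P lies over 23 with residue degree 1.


N(P^a) = p^(a*f)
= 23^(4*1)
= 23^4
= 279841

279841


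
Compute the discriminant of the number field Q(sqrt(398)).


For K = Q(sqrt(d)) with d squarefree: disc(K) = d if d = 1 mod 4, and disc(K) = 4d if d = 2 or 3 mod 4.
Here d = 398, and d mod 4 = 2.
d = 2 mod 4, not 1 (O_K = Z[sqrt(d)]), so disc(K) = 4d = 4 * (398) = 1592

1592


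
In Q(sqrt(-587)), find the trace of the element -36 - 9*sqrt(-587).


Tr(a + b*sqrt(d)) = (a + b*sqrt(d)) + (a - b*sqrt(d)) = 2a
= 2 * (-36)
= -72

-72


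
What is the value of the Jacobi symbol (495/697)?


Compute (495/697) via quadratic reciprocity:
  reciprocity: (495/697) -> +(697/495)
  reduce: (202/495)
  pull out 2: (2/495) = +1  (since 495 mod 8 = 7)
  reciprocity: (101/495) -> +(495/101)
  reduce: (91/101)
  reciprocity: (91/101) -> +(101/91)
  reduce: (10/91)
  pull out 2: (2/91) = -1  (since 91 mod 8 = 3)
  reciprocity: (5/91) -> +(91/5)
  reduce: (1/5)
  (1/5) = 1
Product of signs = -1

-1


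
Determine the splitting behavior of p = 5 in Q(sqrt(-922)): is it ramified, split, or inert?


K = Q(sqrt(-922)). Since d mod 4 = 2, disc(K) = -3688.
Check p | disc: -3688 mod 5 = 2.
p does not divide disc. Compute Legendre symbol (d/p):
3^((5-1)/2) mod 5 = -1
(d/p) = -1, so p is inert: (p) stays prime with e=1, f=2, g=1.
Therefore p is inert.

inert


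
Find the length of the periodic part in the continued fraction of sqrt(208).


Run the CF algorithm for sqrt(208).
a_0 = floor(sqrt(208)) = 14; set m_0=0, q_0=1.
Recurrence: m' = q*a - m,  q' = (d - m'^2)/q,  a' = floor((a_0 + m')/q').
  step 1: m=14, q=12, a=2
  step 2: m=10, q=9, a=2
  step 3: m=8, q=16, a=1
  step 4: m=8, q=9, a=2
  step 5: m=10, q=12, a=2
  step 6: m=14, q=1, a=28
a_6 = 2*a_0 = 28, so the period closes here.
sqrt(208) = [14; 2, 2, 1, 2, 2, 28]
Period length = 6

6


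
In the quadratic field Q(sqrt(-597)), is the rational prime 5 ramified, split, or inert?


K = Q(sqrt(-597)). Since d mod 4 = 3, disc(K) = -2388.
Check p | disc: -2388 mod 5 = 2.
p does not divide disc. Compute Legendre symbol (d/p):
3^((5-1)/2) mod 5 = -1
(d/p) = -1, so p is inert: (p) stays prime with e=1, f=2, g=1.
Therefore p is inert.

inert


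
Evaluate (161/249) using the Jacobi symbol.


Compute (161/249) via quadratic reciprocity:
  reciprocity: (161/249) -> +(249/161)
  reduce: (88/161)
  pull out 2: (2/161) = +1  (since 161 mod 8 = 1)
  pull out 2: (2/161) = +1  (since 161 mod 8 = 1)
  pull out 2: (2/161) = +1  (since 161 mod 8 = 1)
  reciprocity: (11/161) -> +(161/11)
  reduce: (7/11)
  reciprocity: (7/11) -> -(11/7)
  reduce: (4/7)
  pull out 2: (2/7) = +1  (since 7 mod 8 = 7)
  pull out 2: (2/7) = +1  (since 7 mod 8 = 7)
  (1/7) = 1
Product of signs = -1

-1


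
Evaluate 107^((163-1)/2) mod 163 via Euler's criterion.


p = 163 is prime and the exponent is (p-1)/2 = 81, so by Euler's criterion 107^81 = (107/163) = +1 or -1 mod 163.
Compute by square-and-multiply:
  81 = 64 + 16 + 1 (binary 1010001)
  Repeated squaring mod 163: 107^1 = 107, 107^2 = 39, 107^4 = 54, 107^8 = 145, 107^16 = 161, 107^32 = 4, 107^64 = 16
  107^81 = 107^64 * 107^16 * 107^1 = 16 * 161 * 107 mod 163
    16 * 161 = 2576 = 131 mod 163
    131 * 107 = 14017 = 162 mod 163
  107^81 = 162 mod 163
Result 162 = p - 1 = -1 mod 163: 107 is a quadratic non-residue mod 163. As a residue in [0, p-1] the value is 162.
107^81 mod 163 = 162

162


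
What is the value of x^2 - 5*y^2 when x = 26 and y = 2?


x^2 - d*y^2
= 26^2 - 5*2^2
= 676 - 20
= 656

656


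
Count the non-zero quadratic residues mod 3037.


For prime p, the number of non-zero quadratic residues is (p-1)/2.
= (3037-1)/2
= 1518

1518


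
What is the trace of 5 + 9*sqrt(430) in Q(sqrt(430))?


Tr(a + b*sqrt(d)) = (a + b*sqrt(d)) + (a - b*sqrt(d)) = 2a
= 2 * (5)
= 10

10


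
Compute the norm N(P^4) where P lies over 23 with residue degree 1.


N(P^a) = p^(a*f)
= 23^(4*1)
= 23^4
= 279841

279841


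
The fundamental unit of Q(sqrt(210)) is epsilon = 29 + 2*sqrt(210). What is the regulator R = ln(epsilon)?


epsilon = 29 + 2*sqrt(210)
= 57.9828
R = ln(57.9828)
= 4.0601

4.0601


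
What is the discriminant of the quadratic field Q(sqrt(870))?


For K = Q(sqrt(d)) with d squarefree: disc(K) = d if d = 1 mod 4, and disc(K) = 4d if d = 2 or 3 mod 4.
Here d = 870, and d mod 4 = 2.
d = 2 mod 4, not 1 (O_K = Z[sqrt(d)]), so disc(K) = 4d = 4 * (870) = 3480

3480


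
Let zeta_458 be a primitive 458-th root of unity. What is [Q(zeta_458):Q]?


The degree equals Euler's totient phi(458).
458 = 2 * 229
phi(458) = 228

228


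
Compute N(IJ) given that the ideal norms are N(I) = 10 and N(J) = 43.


N(IJ) = N(I) * N(J)
= 10 * 43
= 430

430


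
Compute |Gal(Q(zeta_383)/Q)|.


|Gal(Q(zeta_383)/Q)| = phi(383)
= 382

382


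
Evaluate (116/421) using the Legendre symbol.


p = 421 is prime, so compute (116/421) with the reciprocity algorithm (Jacobi-symbol steps: pull out 2s via (2/n), flip via reciprocity, reduce):
  pull out 2: (2/421) = -1  (since 421 mod 8 = 5)
  pull out 2: (2/421) = -1  (since 421 mod 8 = 5)
  reciprocity: (29/421) -> +(421/29)
  reduce: (15/29)
  reciprocity: (15/29) -> +(29/15)
  reduce: (14/15)
  pull out 2: (2/15) = +1  (since 15 mod 8 = 7)
  reciprocity: (7/15) -> -(15/7)
  reduce: (1/7)
  (1/7) = 1
Product of signs = -1
(116/421) = -1

-1


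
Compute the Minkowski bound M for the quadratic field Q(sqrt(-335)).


d = -335, d mod 4 = 1, so disc(K) = d = -335; |disc(K)| = 335
Imaginary quadratic field, so n = 2, s = r2 = 1, r1 = 0
M = (n!/n^n) * (4/pi)^s * sqrt(|disc(K)|) = (2!/2^2) * (4/pi)^1 * sqrt(335)
= 0.5 * 1.273240 * 18.303005
= 11.6521

11.6521


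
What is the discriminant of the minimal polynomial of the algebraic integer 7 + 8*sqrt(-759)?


The element 7 + 8*sqrt(-759) has minimal polynomial:
x^2 - 14*x + 48625
Discriminant = (-14)^2 - 4*(48625)
= 196 - 194500
= -194304

-194304


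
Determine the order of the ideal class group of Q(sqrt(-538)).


K = Q(sqrt(-538)). d mod 4 = 2, so D = disc(K) = 4d = -2152
h(K) equals the number of primitive reduced positive-definite forms (a, b, c) = a*x^2 + b*x*y + c*y^2 with b^2 - 4ac = D,
where reduced means |b| <= a <= c, with b >= 0 whenever |b| = a or a = c, and primitive means gcd(a, b, c) = 1.
Reduced forces 3a^2 <= |D| = 2152, so 1 <= a <= 26; b must have the parity of D, and c = (b^2 - D)/(4a) must be an integer >= a.
Enumerate a = 1..26, b in [-a, a]:
  a=1: (1, 0, 538)  [1]
  a=2: (2, 0, 269)  [1]
  a=3..6: none
  a=7: (7, -2, 77), (7, 2, 77)  [2]
  a=8..10: none
  a=11: (11, -2, 49), (11, 2, 49)  [2]
  a=12..13: none
  a=14: (14, -12, 41), (14, 12, 41)  [2]
  a=15..21: none
  a=22: (22, -20, 29), (22, 20, 29)  [2]
  a=23..26: none
Total reduced forms: 1 + 1 + 2 + 2 + 2 + 2 = 10
h = 10

10


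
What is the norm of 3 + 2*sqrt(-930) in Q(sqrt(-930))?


N(a + b*sqrt(d)) = a^2 - d*b^2
= (3)^2 - (-930)*(2)^2
= 9 + 3720
= 3729

3729


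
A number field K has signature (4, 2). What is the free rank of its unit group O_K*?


By Dirichlet's unit theorem:
rank = r1 + r2 - 1
= 4 + 2 - 1
= 5

5


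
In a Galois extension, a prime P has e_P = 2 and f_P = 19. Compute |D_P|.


|D_P| = e * f
= 2 * 19
= 38

38


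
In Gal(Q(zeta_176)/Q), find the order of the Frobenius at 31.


The Frobenius at p in Gal(Q(zeta_n)/Q) = (Z/nZ)* is the class of p, so its order is ord_176(31), the smallest k >= 1 with 31^k = 1 mod 176.
n = 176 = 2^4 * 11, phi(176) = 80; the order divides phi(n).
Divisors of 80: 1, 2, 4, 5, 8, 10, 16, 20, 40, 80
Repeated squaring mod 176: 31^1 = 31, 31^2 = 81, 31^4 = 49, 31^8 = 113, 31^16 = 97, 31^32 = 81, 31^64 = 49
Test divisors in increasing order:
  k=1: 31^1 = 31 mod 176
  k=2: 31^2 = 81 mod 176
  k=4: 31^4 = 49 mod 176
  k=5: 31^5 = 49 * 31 = 111 mod 176
  k=8: 31^8 = 113 mod 176
  k=10: 31^10 = 113 * 81 = 1 mod 176  <- first divisor giving 1
Order = 10

10
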